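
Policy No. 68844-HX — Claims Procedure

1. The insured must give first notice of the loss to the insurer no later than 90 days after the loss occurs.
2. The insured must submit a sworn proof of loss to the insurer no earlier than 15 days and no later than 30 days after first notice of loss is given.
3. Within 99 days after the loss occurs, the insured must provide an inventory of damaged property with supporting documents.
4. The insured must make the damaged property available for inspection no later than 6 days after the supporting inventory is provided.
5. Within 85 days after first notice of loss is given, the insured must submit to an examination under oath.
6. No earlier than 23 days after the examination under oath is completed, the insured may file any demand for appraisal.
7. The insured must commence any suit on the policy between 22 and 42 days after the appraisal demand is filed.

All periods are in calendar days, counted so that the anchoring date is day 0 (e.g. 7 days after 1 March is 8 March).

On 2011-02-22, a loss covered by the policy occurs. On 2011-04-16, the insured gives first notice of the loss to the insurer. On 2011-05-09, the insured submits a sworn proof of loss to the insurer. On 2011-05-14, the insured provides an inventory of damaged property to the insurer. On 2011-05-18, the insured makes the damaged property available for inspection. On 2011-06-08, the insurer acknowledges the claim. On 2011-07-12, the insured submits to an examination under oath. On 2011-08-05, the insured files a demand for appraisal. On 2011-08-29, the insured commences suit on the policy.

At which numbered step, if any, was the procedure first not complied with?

(1) due by 2011-02-22 + 90 days = 2011-05-23; completed 2011-04-16, before the deadline.
(2) the permitted window runs from 2011-04-16 + 15 = 2011-05-01 to 2011-04-16 + 30 = 2011-05-16; 2011-05-09 falls inside that range.
(3) due by 2011-02-22 + 99 days = 2011-06-01; done 2011-05-14 — timely.
(4) due by 2011-05-14 + 6 days = 2011-05-20; completed 2011-05-18, before the deadline.
(5) due by 2011-04-16 + 85 days = 2011-07-10; 2011-07-12 misses that deadline by 2 days.
Later steps need not be reached.

Step 5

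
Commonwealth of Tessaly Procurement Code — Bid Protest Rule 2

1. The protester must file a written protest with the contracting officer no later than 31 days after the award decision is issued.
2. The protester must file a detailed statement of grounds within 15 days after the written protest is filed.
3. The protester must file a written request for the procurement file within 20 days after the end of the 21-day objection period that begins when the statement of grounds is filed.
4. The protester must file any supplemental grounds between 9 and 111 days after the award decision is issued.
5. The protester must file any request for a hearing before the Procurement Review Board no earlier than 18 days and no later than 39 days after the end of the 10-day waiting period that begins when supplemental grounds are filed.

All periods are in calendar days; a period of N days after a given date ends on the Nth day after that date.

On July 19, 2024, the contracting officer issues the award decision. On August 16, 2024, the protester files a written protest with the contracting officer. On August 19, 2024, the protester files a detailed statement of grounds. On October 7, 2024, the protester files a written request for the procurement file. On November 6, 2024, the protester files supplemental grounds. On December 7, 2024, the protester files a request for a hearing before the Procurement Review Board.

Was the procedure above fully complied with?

Step 1 — counting 31 days from July 19, 2024 (when the award decision is issued) gives a deadline of August 19, 2024; completed August 16, 2024, before the deadline.
Step 2 — counting 15 days from August 16, 2024 (when the written protest is filed) gives a deadline of August 31, 2024; August 19, 2024 is within that limit.
Step 3 — counting 20 days from September 9, 2024 (end of the 21-day objection period, which began when the statement of grounds is filed on August 19, 2024) gives a deadline of September 29, 2024; done October 7, 2024 — 8 days late.
No need to go further; step 3 was not satisfied.

No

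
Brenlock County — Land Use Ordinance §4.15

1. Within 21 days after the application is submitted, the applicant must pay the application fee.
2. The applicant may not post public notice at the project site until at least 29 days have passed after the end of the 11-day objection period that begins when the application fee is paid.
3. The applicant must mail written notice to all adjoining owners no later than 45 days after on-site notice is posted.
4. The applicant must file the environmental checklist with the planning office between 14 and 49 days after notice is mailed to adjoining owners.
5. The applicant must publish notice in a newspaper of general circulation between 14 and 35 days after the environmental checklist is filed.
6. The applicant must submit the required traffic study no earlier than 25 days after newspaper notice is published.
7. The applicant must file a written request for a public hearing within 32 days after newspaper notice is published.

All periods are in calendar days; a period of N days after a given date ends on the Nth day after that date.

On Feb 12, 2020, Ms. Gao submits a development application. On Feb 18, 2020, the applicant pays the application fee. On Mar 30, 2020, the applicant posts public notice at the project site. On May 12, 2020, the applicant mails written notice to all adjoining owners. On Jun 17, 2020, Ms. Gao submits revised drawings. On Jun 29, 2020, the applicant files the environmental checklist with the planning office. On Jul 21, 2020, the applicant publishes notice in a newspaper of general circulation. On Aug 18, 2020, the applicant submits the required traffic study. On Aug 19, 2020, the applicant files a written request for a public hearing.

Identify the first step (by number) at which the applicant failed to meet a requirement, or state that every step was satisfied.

None — every step was satisfied

Step 1 — counting 21 days from Feb 12, 2020 (when the application is submitted) gives a deadline of Mar 4, 2020; completed Feb 18, 2020, before the deadline.
Step 2 — must wait 29 days from Feb 29, 2020 (end of the 11-day objection period, which began when the application fee is paid on Feb 18, 2020), so not before Mar 29, 2020; done Mar 30, 2020 — permitted.
Step 3 — counting 45 days from Mar 30, 2020 (when on-site notice is posted) gives a deadline of May 14, 2020; May 12, 2020 is within that limit.
Step 4 — 14 and 49 days from May 12, 2020 (when notice is mailed to adjoining owners) are May 26, 2020 and Jun 30, 2020 respectively; Jun 29, 2020 falls inside that range.
Step 5 — 14 and 35 days from Jun 29, 2020 (when the environmental checklist is filed) are Jul 13, 2020 and Aug 3, 2020 respectively; Jul 21, 2020 falls inside that range.
Step 6 — must wait 25 days from Jul 21, 2020 (when newspaper notice is published), so not before Aug 15, 2020; done Aug 18, 2020 — permitted.
Step 7 — counting 32 days from Jul 21, 2020 (when newspaper notice is published) gives a deadline of Aug 22, 2020; Aug 19, 2020 is within that limit.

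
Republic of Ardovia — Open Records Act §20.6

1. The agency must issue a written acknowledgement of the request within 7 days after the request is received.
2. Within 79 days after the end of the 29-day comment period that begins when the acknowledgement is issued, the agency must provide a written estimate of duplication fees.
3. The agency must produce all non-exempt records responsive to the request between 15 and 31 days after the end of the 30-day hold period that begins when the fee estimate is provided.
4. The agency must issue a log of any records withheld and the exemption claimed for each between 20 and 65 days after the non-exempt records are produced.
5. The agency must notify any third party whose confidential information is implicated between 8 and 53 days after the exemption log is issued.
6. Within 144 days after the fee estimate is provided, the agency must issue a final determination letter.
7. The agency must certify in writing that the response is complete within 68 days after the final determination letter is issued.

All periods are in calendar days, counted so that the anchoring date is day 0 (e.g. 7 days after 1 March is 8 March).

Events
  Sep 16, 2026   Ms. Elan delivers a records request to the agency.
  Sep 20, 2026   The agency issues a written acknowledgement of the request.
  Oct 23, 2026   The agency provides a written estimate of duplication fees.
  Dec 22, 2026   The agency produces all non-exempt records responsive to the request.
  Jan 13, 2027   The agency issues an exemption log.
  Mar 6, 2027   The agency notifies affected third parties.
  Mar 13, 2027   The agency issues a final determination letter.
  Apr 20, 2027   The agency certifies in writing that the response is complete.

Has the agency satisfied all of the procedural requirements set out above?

Yes

Step 1: 7 days after Sep 16, 2026 (when the request is received) is Sep 23, 2026; Sep 20, 2026 is within that limit.
Step 2: 79 days after Oct 19, 2026 (end of the 29-day comment period, which began when the acknowledgement is issued on Sep 20, 2026) is Jan 6, 2027; done Oct 23, 2026 — timely.
Step 3: the window is 15–31 days after Nov 22, 2026 (end of the 30-day hold period, which began when the fee estimate is provided on Oct 23, 2026), so Dec 7, 2026 through Dec 23, 2026; done Dec 22, 2026 — within the window.
Step 4: the window is 20–65 days after Dec 22, 2026 (when the non-exempt records are produced), so Jan 11, 2027 through Feb 25, 2027; done Jan 13, 2027, which is between those dates.
Step 5: the window is 8–53 days after Jan 13, 2027 (when the exemption log is issued), so Jan 21, 2027 through Mar 7, 2027; done Mar 6, 2027, which is between those dates.
Step 6: 144 days after Oct 23, 2026 (when the fee estimate is provided) is Mar 16, 2027; done Mar 13, 2027 — timely.
Step 7: 68 days after Mar 13, 2027 (when the final determination letter is issued) is May 20, 2027; Apr 20, 2027 is within that limit.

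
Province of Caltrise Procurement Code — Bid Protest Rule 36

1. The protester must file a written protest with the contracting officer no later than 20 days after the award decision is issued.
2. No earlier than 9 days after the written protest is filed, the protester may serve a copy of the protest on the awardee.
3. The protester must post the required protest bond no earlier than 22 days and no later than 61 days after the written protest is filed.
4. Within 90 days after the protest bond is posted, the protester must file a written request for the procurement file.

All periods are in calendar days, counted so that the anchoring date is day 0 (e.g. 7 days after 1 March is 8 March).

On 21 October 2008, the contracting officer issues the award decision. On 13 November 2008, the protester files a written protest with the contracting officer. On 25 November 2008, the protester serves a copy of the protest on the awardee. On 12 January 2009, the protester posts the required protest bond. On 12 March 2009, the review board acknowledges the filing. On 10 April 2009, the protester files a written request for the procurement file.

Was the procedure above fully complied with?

No

Step 1 — counting 20 days from 21 October 2008 (when the award decision is issued) gives a deadline of 10 November 2008; not done until 13 November 2008, 3 days after the deadline.
No need to go further; step 1 was not satisfied.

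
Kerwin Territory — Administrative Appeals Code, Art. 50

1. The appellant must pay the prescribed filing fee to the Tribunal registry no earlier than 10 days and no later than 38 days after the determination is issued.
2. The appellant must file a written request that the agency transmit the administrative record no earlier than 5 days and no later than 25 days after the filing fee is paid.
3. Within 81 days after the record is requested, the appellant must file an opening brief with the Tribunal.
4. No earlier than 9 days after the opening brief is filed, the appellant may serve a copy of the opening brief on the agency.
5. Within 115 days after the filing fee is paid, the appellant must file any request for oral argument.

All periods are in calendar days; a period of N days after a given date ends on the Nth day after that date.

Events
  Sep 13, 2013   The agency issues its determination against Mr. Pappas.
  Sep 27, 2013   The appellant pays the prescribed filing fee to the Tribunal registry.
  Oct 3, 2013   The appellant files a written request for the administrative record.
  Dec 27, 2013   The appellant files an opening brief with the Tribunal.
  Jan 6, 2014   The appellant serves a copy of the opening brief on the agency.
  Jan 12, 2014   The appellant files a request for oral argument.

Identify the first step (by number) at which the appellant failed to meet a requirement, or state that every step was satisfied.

Step 1: the window is 10–38 days after Sep 13, 2013 (when the determination is issued), so Sep 23, 2013 through Oct 21, 2013; done Sep 27, 2013 — within the window.
Step 2: the window is 5–25 days after Sep 27, 2013 (when the filing fee is paid), so Oct 2, 2013 through Oct 22, 2013; done Oct 3, 2013, which is between those dates.
Step 3: 81 days after Oct 3, 2013 (when the record is requested) is Dec 23, 2013; done Dec 27, 2013 — 4 days late.
That is the first point of non-compliance.

Step 3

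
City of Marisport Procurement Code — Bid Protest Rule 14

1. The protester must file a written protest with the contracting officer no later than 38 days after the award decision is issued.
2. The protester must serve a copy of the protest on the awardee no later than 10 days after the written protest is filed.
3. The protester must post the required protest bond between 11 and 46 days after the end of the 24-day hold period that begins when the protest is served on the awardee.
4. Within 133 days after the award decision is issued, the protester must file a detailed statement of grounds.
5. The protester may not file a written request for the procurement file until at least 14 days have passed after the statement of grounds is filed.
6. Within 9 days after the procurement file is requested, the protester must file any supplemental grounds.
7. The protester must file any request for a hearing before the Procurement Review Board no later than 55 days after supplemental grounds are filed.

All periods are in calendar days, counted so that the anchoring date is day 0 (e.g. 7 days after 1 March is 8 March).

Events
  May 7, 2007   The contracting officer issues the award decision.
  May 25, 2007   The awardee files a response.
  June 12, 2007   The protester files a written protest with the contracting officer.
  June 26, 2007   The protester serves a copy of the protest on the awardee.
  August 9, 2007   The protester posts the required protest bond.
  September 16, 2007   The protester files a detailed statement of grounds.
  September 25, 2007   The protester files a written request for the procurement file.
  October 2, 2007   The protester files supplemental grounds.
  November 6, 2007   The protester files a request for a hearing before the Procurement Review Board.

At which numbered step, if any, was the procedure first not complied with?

Step 1 — counting 38 days from May 7, 2007 (when the award decision is issued) gives a deadline of June 14, 2007; completed June 12, 2007, before the deadline.
Step 2 — counting 10 days from June 12, 2007 (when the written protest is filed) gives a deadline of June 22, 2007; June 26, 2007 misses that deadline by 4 days.
The analysis stops there.

Step 2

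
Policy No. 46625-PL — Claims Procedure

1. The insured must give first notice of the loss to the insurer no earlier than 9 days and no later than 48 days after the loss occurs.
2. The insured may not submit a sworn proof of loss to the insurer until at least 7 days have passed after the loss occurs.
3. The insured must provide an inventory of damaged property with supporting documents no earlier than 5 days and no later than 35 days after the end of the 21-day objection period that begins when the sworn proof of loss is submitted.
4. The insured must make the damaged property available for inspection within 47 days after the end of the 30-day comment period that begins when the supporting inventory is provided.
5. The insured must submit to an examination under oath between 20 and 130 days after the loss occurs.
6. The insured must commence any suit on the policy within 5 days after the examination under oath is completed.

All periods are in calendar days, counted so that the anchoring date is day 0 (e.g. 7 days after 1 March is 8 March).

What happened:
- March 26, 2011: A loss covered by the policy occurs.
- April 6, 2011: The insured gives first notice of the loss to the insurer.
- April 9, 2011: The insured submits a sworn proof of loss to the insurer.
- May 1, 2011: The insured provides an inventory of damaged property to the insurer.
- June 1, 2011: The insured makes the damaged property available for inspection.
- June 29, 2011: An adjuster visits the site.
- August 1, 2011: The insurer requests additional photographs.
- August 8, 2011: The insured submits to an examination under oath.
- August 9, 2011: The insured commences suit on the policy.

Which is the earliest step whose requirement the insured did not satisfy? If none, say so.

(1) the permitted window runs from March 26, 2011 + 9 = April 4, 2011 to March 26, 2011 + 48 = May 13, 2011; done April 6, 2011, which is between those dates.
(2) permitted from March 26, 2011 + 7 days = April 2, 2011 onward; April 9, 2011 is on or after that date.
(3) the permitted window runs from April 30, 2011 + 5 = May 5, 2011 to April 30, 2011 + 35 = June 4, 2011; done May 1, 2011 — 4 days before the window opened.
The analysis stops there.

Step 3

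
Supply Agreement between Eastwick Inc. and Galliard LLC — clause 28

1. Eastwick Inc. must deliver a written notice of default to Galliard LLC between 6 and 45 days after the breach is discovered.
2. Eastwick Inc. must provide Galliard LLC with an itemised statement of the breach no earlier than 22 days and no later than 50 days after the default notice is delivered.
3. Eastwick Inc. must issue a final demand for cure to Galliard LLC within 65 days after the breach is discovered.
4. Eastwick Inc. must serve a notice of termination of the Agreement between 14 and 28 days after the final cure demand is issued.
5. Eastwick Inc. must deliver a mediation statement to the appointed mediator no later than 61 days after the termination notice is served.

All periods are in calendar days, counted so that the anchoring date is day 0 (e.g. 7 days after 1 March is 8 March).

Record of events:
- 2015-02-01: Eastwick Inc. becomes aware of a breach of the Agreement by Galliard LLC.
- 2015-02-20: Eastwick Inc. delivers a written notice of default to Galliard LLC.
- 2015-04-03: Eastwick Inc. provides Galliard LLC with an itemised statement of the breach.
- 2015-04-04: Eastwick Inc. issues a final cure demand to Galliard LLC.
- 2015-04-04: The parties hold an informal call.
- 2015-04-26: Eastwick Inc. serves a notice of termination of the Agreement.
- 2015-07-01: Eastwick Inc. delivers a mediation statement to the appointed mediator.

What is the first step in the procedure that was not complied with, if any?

Step 1: the window is 6–45 days after 2015-02-01 (when the breach is discovered), so 2015-02-07 through 2015-03-18; done 2015-02-20, which is between those dates.
Step 2: the window is 22–50 days after 2015-02-20 (when the default notice is delivered), so 2015-03-14 through 2015-04-11; done 2015-04-03 — within the window.
Step 3: 65 days after 2015-02-01 (when the breach is discovered) is 2015-04-07; completed 2015-04-04, before the deadline.
Step 4: the window is 14–28 days after 2015-04-04 (when the final cure demand is issued), so 2015-04-18 through 2015-05-02; 2015-04-26 falls inside that range.
Step 5: 61 days after 2015-04-26 (when the termination notice is served) is 2015-06-26; done 2015-07-01 — 5 days late.

Step 5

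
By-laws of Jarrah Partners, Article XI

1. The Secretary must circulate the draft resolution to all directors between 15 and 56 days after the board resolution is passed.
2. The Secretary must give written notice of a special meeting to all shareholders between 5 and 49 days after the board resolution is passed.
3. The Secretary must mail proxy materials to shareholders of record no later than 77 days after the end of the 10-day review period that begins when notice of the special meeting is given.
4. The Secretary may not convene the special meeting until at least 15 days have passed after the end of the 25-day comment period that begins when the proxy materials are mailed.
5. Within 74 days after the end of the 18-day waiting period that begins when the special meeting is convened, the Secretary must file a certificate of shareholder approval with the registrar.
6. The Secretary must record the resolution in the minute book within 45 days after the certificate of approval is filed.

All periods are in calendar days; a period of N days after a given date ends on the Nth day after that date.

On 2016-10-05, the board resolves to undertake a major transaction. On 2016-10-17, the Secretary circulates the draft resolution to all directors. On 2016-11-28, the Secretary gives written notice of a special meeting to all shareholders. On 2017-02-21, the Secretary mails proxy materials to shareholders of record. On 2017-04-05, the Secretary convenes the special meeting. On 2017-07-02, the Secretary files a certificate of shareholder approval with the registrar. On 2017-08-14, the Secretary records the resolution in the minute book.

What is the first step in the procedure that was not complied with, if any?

Step 1: the window is 15–56 days after 2016-10-05 (when the board resolution is passed), so 2016-10-20 through 2016-11-30; 2016-10-17 is 3 days too early.
No need to go further; step 1 was not satisfied.

Step 1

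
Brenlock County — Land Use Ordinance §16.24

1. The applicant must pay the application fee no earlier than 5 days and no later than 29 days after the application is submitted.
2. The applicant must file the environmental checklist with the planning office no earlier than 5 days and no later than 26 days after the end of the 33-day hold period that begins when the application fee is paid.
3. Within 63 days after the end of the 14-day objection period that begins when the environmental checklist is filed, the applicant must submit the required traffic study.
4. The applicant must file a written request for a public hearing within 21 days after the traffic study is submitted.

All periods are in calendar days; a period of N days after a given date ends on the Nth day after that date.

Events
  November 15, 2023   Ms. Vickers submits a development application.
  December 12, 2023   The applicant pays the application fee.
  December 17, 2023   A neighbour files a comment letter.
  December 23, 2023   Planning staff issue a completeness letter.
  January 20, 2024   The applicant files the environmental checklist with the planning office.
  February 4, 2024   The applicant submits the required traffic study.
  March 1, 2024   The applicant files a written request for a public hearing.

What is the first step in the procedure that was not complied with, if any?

Step 1: the window is 5–29 days after November 15, 2023 (when the application is submitted), so November 20, 2023 through December 14, 2023; December 12, 2023 falls inside that range.
Step 2: the window is 5–26 days after January 14, 2024 (end of the 33-day hold period, which began when the application fee is paid on December 12, 2023), so January 19, 2024 through February 9, 2024; done January 20, 2024, which is between those dates.
Step 3: 63 days after February 3, 2024 (end of the 14-day objection period, which began when the environmental checklist is filed on January 20, 2024) is April 6, 2024; February 4, 2024 is within that limit.
Step 4: 21 days after February 4, 2024 (when the traffic study is submitted) is February 25, 2024; done March 1, 2024 — 5 days late.

Step 4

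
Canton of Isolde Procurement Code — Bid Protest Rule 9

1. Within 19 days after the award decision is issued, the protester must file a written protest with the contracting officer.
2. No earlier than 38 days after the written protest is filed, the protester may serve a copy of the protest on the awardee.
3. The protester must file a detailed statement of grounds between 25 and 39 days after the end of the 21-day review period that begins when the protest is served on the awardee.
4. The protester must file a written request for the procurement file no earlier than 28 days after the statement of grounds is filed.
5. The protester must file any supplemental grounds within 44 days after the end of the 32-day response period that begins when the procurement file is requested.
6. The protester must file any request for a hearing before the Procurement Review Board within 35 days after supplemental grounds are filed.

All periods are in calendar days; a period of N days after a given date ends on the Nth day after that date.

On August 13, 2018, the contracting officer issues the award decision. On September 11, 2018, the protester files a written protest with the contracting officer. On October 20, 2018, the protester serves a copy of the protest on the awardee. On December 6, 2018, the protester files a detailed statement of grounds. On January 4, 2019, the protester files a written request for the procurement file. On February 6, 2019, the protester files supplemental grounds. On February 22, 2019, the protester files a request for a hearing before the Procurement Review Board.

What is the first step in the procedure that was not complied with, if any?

Step 1

(1) due by August 13, 2018 + 19 days = September 1, 2018; done September 11, 2018 — 10 days late.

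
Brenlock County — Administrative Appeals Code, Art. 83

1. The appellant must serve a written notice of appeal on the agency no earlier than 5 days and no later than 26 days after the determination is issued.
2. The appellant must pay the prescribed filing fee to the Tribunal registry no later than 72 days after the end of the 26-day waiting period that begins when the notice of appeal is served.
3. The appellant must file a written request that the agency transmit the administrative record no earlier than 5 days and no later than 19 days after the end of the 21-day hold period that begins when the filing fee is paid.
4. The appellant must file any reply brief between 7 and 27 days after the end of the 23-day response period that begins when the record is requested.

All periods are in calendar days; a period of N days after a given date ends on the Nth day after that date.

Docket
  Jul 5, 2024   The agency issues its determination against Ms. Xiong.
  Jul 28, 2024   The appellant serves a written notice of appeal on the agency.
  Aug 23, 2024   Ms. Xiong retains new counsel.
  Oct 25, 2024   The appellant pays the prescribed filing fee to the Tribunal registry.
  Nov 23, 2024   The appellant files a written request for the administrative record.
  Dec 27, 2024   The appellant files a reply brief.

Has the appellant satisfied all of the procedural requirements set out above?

Yes

Step 1 — 5 and 26 days from Jul 5, 2024 (when the determination is issued) are Jul 10, 2024 and Jul 31, 2024 respectively; done Jul 28, 2024, which is between those dates.
Step 2 — counting 72 days from Aug 23, 2024 (end of the 26-day waiting period, which began when the notice of appeal is served on Jul 28, 2024) gives a deadline of Nov 3, 2024; completed Oct 25, 2024, before the deadline.
Step 3 — 5 and 19 days from Nov 15, 2024 (end of the 21-day hold period, which began when the filing fee is paid on Oct 25, 2024) are Nov 20, 2024 and Dec 4, 2024 respectively; Nov 23, 2024 falls inside that range.
Step 4 — 7 and 27 days from Dec 16, 2024 (end of the 23-day response period, which began when the record is requested on Nov 23, 2024) are Dec 23, 2024 and Jan 12, 2025 respectively; Dec 27, 2024 falls inside that range.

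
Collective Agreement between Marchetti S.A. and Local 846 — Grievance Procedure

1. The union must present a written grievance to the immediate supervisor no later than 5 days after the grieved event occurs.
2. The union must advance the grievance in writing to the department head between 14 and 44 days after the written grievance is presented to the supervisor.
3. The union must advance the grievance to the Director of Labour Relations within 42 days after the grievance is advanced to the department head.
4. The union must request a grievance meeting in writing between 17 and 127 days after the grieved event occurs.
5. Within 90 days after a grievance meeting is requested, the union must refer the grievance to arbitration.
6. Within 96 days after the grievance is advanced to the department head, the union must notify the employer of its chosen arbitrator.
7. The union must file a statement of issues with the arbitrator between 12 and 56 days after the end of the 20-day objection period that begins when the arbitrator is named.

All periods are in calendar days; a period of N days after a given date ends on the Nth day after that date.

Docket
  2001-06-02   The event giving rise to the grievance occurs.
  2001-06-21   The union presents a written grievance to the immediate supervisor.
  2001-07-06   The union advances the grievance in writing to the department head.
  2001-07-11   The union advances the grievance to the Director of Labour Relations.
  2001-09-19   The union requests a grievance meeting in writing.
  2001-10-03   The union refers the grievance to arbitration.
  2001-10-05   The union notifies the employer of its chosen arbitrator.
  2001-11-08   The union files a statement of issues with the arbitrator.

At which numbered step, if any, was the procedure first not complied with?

Step 1

Step 1: 5 days after 2001-06-02 (when the grieved event occurs) is 2001-06-07; not done until 2001-06-21, 14 days after the deadline.
No need to go further; step 1 was not satisfied.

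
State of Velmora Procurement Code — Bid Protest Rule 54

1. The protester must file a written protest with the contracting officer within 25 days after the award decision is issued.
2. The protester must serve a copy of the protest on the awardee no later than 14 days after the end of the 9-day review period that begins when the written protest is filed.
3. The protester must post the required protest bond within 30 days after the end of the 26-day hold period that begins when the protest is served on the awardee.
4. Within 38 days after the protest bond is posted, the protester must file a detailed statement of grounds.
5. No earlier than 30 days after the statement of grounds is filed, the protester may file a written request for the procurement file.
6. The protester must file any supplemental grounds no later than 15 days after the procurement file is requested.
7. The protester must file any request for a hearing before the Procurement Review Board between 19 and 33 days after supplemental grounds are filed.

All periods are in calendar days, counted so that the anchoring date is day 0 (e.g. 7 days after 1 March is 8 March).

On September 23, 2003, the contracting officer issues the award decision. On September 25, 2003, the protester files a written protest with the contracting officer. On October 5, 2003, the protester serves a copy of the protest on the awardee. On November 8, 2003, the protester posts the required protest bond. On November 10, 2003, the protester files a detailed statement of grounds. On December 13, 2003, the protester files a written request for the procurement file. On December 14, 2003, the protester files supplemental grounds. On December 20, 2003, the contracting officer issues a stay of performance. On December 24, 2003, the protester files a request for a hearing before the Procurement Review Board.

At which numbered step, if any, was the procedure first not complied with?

(1) due by September 23, 2003 + 25 days = October 18, 2003; done September 25, 2003 — timely.
(2) due by October 4, 2003 + 14 days = October 18, 2003; October 5, 2003 is within that limit.
(3) due by October 31, 2003 + 30 days = November 30, 2003; done November 8, 2003 — timely.
(4) due by November 8, 2003 + 38 days = December 16, 2003; November 10, 2003 is within that limit.
(5) permitted from November 10, 2003 + 30 days = December 10, 2003 onward; done December 13, 2003 — permitted.
(6) due by December 13, 2003 + 15 days = December 28, 2003; done December 14, 2003 — timely.
(7) the permitted window runs from December 14, 2003 + 19 = January 2, 2004 to December 14, 2003 + 33 = January 16, 2004; done December 24, 2003 — 9 days before the window opened.
The analysis stops there.

Step 7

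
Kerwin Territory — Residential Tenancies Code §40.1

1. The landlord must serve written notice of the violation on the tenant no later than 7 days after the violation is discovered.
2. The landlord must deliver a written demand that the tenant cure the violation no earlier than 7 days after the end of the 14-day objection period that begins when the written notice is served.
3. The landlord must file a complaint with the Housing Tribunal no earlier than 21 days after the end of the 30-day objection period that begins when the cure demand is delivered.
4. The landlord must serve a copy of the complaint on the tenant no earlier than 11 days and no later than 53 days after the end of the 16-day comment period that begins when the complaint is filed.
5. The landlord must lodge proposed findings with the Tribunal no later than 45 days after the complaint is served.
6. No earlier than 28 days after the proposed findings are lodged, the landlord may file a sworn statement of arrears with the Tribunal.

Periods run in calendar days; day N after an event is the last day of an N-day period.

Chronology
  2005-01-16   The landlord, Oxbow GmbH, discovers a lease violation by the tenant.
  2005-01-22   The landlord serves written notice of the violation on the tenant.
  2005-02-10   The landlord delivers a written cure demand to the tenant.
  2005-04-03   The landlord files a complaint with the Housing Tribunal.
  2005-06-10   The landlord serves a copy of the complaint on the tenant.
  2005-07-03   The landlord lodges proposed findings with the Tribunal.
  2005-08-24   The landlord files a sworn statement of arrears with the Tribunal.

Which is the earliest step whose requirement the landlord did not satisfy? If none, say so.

Step 2

Step 1 — counting 7 days from 2005-01-16 (when the violation is discovered) gives a deadline of 2005-01-23; done 2005-01-22 — timely.
Step 2 — must wait 7 days from 2005-02-05 (end of the 14-day objection period, which began when the written notice is served on 2005-01-22), so not before 2005-02-12; done 2005-02-10 — 2 days too early.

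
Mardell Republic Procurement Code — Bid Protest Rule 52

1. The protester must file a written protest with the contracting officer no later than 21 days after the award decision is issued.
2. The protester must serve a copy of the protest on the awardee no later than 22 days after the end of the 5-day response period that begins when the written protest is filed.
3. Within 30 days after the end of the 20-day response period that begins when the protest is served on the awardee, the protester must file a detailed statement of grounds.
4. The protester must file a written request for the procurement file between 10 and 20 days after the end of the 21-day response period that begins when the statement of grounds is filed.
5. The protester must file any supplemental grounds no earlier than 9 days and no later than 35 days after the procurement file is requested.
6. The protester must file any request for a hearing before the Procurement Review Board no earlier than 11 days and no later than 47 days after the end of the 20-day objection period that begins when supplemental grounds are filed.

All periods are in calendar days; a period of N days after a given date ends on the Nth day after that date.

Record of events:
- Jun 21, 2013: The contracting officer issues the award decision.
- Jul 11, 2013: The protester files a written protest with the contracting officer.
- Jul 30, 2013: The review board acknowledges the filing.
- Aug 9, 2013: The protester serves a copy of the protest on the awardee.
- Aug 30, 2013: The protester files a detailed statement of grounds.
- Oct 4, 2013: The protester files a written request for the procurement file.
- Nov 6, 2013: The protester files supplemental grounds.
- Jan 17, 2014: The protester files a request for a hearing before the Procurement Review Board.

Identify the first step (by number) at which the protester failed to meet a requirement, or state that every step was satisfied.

(1) due by Jun 21, 2013 + 21 days = Jul 12, 2013; done Jul 11, 2013 — timely.
(2) due by Jul 16, 2013 + 22 days = Aug 7, 2013; done Aug 9, 2013 — 2 days late.
The analysis stops there.

Step 2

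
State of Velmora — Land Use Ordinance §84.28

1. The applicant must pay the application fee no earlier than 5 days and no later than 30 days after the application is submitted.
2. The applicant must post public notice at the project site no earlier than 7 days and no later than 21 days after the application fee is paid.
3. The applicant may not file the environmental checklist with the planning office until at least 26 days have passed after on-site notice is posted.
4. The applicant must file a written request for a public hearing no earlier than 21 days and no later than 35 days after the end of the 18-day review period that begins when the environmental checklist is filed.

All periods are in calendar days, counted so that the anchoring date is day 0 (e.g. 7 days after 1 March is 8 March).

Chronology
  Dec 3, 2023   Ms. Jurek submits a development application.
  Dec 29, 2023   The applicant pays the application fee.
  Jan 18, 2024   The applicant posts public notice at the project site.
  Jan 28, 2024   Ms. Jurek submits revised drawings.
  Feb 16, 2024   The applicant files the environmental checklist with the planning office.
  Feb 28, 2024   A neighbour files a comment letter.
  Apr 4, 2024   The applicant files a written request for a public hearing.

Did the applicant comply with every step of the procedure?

Yes

Step 1: the window is 5–30 days after Dec 3, 2023 (when the application is submitted), so Dec 8, 2023 through Jan 2, 2024; done Dec 29, 2023, which is between those dates.
Step 2: the window is 7–21 days after Dec 29, 2023 (when the application fee is paid), so Jan 5, 2024 through Jan 19, 2024; done Jan 18, 2024, which is between those dates.
Step 3: the earliest permitted date is 26 days after Jan 18, 2024 (when on-site notice is posted), i.e. Feb 13, 2024; Feb 16, 2024 is on or after that date.
Step 4: the window is 21–35 days after Mar 5, 2024 (end of the 18-day review period, which began when the environmental checklist is filed on Feb 16, 2024), so Mar 26, 2024 through Apr 9, 2024; done Apr 4, 2024 — within the window.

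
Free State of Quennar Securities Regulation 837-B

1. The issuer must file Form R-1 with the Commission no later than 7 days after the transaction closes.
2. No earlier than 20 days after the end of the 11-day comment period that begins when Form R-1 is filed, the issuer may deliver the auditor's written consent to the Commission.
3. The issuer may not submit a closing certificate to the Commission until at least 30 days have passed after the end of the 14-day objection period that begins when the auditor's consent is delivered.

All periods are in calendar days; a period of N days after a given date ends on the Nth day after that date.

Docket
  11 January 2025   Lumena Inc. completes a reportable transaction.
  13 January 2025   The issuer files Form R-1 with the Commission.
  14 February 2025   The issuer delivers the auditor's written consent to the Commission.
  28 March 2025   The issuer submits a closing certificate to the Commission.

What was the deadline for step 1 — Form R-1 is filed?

Step 1 runs from 11 January 2025, when the transaction closes. 7 days after 11 January 2025 is 18 January 2025.

18 January 2025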